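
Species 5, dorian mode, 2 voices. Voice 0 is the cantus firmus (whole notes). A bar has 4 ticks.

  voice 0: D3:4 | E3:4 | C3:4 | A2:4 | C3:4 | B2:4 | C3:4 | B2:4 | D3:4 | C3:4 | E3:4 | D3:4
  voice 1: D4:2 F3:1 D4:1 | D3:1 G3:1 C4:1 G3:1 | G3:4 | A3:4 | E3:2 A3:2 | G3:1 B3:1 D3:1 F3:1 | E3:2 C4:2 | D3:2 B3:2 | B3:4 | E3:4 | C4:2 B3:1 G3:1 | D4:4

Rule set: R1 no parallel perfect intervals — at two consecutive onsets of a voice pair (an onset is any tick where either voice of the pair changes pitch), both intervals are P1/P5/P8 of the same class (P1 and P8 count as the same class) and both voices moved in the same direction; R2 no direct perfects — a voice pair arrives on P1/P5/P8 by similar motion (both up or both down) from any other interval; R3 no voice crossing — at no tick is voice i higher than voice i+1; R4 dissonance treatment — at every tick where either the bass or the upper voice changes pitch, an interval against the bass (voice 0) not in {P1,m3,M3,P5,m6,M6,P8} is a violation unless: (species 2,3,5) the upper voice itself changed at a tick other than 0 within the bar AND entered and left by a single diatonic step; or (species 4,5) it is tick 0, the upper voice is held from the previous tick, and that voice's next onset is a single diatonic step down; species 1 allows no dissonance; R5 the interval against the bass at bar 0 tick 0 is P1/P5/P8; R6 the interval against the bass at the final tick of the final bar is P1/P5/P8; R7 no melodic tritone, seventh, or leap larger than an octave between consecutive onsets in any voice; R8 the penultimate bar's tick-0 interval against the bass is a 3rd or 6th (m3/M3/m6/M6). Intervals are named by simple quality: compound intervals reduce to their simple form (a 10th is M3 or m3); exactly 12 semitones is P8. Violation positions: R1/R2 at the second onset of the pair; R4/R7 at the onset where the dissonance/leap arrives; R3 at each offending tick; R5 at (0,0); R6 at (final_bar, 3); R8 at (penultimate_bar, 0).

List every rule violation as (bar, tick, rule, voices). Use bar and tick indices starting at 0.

bar 0: v0=D3 v1=D4 downbeat P8
bar 1: v0=E3 v1=D3 downbeat M2
bar 2: v0=C3 v1=G3 downbeat P5
bar 3: v0=A2 v1=A3 downbeat P8
bar 4: v0=C3 v1=E3 downbeat M3
bar 5: v0=B2 v1=G3 downbeat m6
bar 6: v0=C3 v1=E3 downbeat M3
bar 7: v0=B2 v1=D3 downbeat m3
bar 8: v0=D3 v1=B3 downbeat M6
bar 9: v0=C3 v1=E3 downbeat M3
bar 10: v0=E3 v1=C4 downbeat m6
bar 11: v0=D3 v1=D4 downbeat P8
  -> R3 @ bar 1 tick 0 v(0, 1): E3 above D3
  -> R4 @ bar 1 tick 0 v(0, 1): E3/D3 M2 untreated
  -> R4 @ bar 5 tick 3 v(0, 1): B2/F3 TT untreated
  -> R7 @ bar 7 tick 0 v(1,): C4->D3 leap 10st

(1, 0, R3, (0, 1))
(1, 0, R4, (0, 1))
(5, 3, R4, (0, 1))
(7, 0, R7, (1,))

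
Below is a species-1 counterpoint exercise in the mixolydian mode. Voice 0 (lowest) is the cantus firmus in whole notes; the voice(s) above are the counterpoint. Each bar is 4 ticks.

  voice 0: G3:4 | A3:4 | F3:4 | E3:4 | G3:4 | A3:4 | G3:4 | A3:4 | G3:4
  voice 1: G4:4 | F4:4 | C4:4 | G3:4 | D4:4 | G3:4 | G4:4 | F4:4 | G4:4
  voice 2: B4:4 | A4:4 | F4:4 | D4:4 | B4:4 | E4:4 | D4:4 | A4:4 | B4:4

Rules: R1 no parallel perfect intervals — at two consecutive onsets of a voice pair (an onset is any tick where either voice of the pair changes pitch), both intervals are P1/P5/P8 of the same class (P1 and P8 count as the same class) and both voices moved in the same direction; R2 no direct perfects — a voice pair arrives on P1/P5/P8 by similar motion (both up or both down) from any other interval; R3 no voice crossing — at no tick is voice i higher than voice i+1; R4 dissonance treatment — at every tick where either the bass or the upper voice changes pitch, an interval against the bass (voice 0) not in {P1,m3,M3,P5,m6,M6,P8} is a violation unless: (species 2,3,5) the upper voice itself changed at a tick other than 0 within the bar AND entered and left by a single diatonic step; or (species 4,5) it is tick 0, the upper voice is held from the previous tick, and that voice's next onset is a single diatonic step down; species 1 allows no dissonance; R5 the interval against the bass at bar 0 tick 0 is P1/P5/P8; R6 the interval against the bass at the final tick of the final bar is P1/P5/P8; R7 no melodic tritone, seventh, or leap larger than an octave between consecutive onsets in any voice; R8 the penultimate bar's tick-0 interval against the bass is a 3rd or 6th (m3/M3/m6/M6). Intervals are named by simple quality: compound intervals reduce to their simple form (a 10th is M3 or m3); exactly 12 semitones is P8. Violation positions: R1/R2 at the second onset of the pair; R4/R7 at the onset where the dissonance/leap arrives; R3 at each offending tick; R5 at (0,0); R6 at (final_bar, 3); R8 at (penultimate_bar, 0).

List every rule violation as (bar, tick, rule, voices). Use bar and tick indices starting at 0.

bar 0: v0=G3 v1=G4 v2=B4 downbeat M3
bar 1: v0=A3 v1=F4 v2=A4 downbeat P8
bar 2: v0=F3 v1=C4 v2=F4 downbeat P8
bar 3: v0=E3 v1=G3 v2=D4 downbeat m7
bar 4: v0=G3 v1=D4 v2=B4 downbeat M3
bar 5: v0=A3 v1=G3 v2=E4 downbeat P5
bar 6: v0=G3 v1=G4 v2=D4 downbeat P5
bar 7: v0=A3 v1=F4 v2=A4 downbeat P8
bar 8: v0=G3 v1=G4 v2=B4 downbeat M3
  -> R5 @ bar 0 tick 0 v(0, 2): opens on M3
  -> R1 @ bar 2 tick 0 v(0, 2): A3/A4 P8 -> F3/F4 P8 similar
  -> R2 @ bar 2 tick 0 v(0, 1): A3/F4 m6 -> F3/C4 P5 similar
  -> R2 @ bar 3 tick 0 v(1, 2): C4/F4 P4 -> G3/D4 P5 similar
  -> R4 @ bar 3 tick 0 v(0, 2): E3/D4 m7 untreated
  -> R2 @ bar 4 tick 0 v(0, 1): E3/G3 m3 -> G3/D4 P5 similar
  -> R3 @ bar 5 tick 0 v(0, 1): A3 above G3
  -> R4 @ bar 5 tick 0 v(0, 1): A3/G3 M2 untreated
  -> R3 @ bar 5 tick 1 v(0, 1): A3 above G3
  -> R3 @ bar 5 tick 2 v(0, 1): A3 above G3
  -> R3 @ bar 5 tick 3 v(0, 1): A3 above G3
  -> R1 @ bar 6 tick 0 v(0, 2): A3/E4 P5 -> G3/D4 P5 similar
  -> R3 @ bar 6 tick 0 v(1, 2): G4 above D4
  -> R3 @ bar 6 tick 1 v(1, 2): G4 above D4
  -> R3 @ bar 6 tick 2 v(1, 2): G4 above D4
  -> R3 @ bar 6 tick 3 v(1, 2): G4 above D4
  -> R2 @ bar 7 tick 0 v(0, 2): G3/D4 P5 -> A3/A4 P8 similar
  -> R8 @ bar 7 tick 0 v(0, 2): penult P8 not 3rd/6th
  -> R6 @ bar 8 tick 3 v(0, 2): closes on M3

(0, 0, R5, (0, 2))
(2, 0, R1, (0, 2))
(2, 0, R2, (0, 1))
(3, 0, R2, (1, 2))
(3, 0, R4, (0, 2))
(4, 0, R2, (0, 1))
(5, 0, R3, (0, 1))
(5, 0, R4, (0, 1))
(5, 1, R3, (0, 1))
(5, 2, R3, (0, 1))
(5, 3, R3, (0, 1))
(6, 0, R1, (0, 2))
(6, 0, R3, (1, 2))
(6, 1, R3, (1, 2))
(6, 2, R3, (1, 2))
(6, 3, R3, (1, 2))
(7, 0, R2, (0, 2))
(7, 0, R8, (0, 2))
(8, 3, R6, (0, 2))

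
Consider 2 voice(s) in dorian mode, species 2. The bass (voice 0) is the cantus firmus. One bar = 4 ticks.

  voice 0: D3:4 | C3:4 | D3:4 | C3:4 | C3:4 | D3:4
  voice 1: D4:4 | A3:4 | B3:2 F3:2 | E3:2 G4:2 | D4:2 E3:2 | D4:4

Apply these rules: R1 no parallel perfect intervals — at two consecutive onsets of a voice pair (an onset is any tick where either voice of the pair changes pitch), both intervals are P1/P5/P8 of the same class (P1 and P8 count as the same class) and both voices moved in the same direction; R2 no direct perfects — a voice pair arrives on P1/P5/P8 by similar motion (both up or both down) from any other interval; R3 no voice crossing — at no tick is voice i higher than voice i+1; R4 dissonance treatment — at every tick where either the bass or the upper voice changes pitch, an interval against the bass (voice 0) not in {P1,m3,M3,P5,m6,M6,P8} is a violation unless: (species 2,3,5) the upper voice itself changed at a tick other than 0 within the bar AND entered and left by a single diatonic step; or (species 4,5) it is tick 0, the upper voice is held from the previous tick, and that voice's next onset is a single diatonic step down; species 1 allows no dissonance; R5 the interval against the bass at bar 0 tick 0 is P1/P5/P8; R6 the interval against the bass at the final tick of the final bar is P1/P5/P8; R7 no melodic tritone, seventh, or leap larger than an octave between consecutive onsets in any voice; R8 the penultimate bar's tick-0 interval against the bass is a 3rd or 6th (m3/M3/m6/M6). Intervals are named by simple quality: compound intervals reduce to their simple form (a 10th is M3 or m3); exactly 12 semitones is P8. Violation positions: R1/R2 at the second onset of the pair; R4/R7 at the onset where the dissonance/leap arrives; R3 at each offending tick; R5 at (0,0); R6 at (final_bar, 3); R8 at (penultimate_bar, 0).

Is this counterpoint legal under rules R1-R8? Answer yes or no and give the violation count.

No (7 violations)

bar 0: v0=D3 v1=D4 (P8)
bar 1: v0=C3 v1=A3 (M6)
bar 2: v0=D3 v1=B3 (M6)
bar 3: v0=C3 v1=E3 (M3)
bar 4: v0=C3 v1=D4 (M2)
bar 5: v0=D3 v1=D4 (P8)
  R7 @ bar2.2: B3->F3 leap 6st
  R7 @ bar3.2: E3->G4 leap 15st
  R4 @ bar4.0: C3/D4 M2 untreated
  R8 @ bar4.0: penult M2 not 3rd/6th
  R7 @ bar4.2: D4->E3 leap 10st
  R2 @ bar5.0: C3/E3 M3 -> D3/D4 P8 similar
  R7 @ bar5.0: E3->D4 leap 10st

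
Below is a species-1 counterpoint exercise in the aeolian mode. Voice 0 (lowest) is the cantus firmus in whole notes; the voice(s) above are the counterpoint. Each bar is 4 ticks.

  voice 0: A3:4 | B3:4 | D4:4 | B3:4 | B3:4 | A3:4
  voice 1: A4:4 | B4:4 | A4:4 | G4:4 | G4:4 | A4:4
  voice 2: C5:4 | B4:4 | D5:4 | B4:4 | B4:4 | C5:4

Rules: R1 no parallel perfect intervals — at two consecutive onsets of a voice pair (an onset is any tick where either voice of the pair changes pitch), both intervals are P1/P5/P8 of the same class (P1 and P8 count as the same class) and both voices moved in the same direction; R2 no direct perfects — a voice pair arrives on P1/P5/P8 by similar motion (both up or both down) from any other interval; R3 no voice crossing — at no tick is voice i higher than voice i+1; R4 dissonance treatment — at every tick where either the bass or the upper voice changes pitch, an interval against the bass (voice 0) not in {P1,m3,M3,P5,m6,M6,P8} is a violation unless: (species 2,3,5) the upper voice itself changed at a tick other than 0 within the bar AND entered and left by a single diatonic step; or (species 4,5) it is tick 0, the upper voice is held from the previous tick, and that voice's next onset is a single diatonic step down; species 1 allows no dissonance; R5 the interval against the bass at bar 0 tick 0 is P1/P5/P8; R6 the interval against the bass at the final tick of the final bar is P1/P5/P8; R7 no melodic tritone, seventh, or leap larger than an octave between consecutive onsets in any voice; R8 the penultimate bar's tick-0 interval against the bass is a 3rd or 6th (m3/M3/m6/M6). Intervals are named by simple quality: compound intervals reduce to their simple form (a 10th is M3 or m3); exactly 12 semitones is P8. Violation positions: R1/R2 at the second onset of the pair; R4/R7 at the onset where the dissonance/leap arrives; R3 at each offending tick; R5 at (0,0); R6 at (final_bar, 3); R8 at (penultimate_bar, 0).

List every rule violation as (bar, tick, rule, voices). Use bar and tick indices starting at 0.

(0, 0, R5, (0, 2))
(1, 0, R1, (0, 1))
(2, 0, R1, (0, 2))
(3, 0, R1, (0, 2))
(4, 0, R8, (0, 2))
(5, 3, R6, (0, 2))

bar 0: v0=A3 v1=A4 v2=C5 downbeat m3
bar 1: v0=B3 v1=B4 v2=B4 downbeat P8
bar 2: v0=D4 v1=A4 v2=D5 downbeat P8
bar 3: v0=B3 v1=G4 v2=B4 downbeat P8
bar 4: v0=B3 v1=G4 v2=B4 downbeat P8
bar 5: v0=A3 v1=A4 v2=C5 downbeat m3
  -> R5 @ bar 0 tick 0 v(0, 2): opens on m3
  -> R1 @ bar 1 tick 0 v(0, 1): A3/A4 P8 -> B3/B4 P8 similar
  -> R1 @ bar 2 tick 0 v(0, 2): B3/B4 P8 -> D4/D5 P8 similar
  -> R1 @ bar 3 tick 0 v(0, 2): D4/D5 P8 -> B3/B4 P8 similar
  -> R8 @ bar 4 tick 0 v(0, 2): penult P8 not 3rd/6th
  -> R6 @ bar 5 tick 3 v(0, 2): closes on m3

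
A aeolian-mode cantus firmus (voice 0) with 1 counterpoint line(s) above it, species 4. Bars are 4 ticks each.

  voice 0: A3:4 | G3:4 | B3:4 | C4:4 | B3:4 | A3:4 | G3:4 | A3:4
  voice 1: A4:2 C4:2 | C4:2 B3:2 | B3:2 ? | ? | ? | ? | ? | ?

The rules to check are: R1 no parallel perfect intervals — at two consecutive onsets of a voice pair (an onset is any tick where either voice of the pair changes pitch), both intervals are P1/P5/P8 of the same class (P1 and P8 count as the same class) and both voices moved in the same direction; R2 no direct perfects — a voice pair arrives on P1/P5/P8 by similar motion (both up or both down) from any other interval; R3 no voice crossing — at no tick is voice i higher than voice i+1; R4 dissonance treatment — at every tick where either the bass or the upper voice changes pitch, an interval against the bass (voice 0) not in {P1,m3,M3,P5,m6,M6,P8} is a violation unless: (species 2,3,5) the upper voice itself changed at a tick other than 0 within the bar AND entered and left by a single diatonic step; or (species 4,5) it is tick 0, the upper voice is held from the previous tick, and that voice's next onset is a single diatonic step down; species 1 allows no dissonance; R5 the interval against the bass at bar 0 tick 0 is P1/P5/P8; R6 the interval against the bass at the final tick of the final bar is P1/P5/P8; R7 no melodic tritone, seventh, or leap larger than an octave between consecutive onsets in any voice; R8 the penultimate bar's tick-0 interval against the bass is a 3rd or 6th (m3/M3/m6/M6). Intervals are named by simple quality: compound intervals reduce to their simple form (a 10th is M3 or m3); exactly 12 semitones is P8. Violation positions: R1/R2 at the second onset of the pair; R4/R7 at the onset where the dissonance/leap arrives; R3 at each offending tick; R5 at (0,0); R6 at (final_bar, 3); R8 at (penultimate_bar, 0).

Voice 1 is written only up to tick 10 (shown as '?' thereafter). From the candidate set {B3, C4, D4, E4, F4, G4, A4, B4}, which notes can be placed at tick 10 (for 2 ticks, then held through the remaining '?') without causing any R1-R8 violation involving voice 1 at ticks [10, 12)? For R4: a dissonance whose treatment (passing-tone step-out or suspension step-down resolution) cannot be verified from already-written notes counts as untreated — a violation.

{B3, B4, D4, G4}

B3: legal
C4: violates R4
D4: legal
E4: violates R4
F4: violates R4,R7
G4: legal
A4: violates R4,R7
B4: legal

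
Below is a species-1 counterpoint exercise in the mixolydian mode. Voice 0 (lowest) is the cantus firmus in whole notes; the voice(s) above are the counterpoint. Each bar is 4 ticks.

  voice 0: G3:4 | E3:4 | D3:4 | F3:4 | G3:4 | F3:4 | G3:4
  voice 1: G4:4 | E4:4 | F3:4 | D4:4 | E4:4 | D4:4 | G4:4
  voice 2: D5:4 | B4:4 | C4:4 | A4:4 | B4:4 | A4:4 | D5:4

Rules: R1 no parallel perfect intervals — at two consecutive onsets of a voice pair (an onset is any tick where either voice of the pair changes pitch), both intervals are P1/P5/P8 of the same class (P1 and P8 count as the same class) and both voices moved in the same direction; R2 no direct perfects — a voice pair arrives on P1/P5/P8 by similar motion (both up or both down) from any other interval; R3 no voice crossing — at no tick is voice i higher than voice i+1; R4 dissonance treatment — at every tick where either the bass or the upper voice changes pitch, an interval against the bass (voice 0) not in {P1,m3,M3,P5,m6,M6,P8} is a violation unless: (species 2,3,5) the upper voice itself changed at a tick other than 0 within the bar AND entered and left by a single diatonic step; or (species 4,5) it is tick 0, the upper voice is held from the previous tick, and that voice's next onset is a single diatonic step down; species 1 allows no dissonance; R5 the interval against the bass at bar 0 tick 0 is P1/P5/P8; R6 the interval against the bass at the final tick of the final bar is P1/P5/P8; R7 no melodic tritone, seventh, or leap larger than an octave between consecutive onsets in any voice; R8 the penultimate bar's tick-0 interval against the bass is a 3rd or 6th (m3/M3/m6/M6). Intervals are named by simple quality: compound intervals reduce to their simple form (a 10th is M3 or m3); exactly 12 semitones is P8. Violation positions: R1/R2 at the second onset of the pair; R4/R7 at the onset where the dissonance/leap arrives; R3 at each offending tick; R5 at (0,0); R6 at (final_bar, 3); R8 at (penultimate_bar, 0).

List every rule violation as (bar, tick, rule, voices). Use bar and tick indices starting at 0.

(1, 0, R1, (0, 1))
(1, 0, R1, (0, 2))
(1, 0, R1, (1, 2))
(2, 0, R1, (1, 2))
(2, 0, R4, (0, 2))
(2, 0, R7, (1,))
(2, 0, R7, (2,))
(3, 0, R1, (1, 2))
(4, 0, R1, (1, 2))
(5, 0, R1, (1, 2))
(6, 0, R1, (1, 2))
(6, 0, R2, (0, 1))
(6, 0, R2, (0, 2))

bar 0: v0=G3 v1=G4 v2=D5 downbeat P5
bar 1: v0=E3 v1=E4 v2=B4 downbeat P5
bar 2: v0=D3 v1=F3 v2=C4 downbeat m7
bar 3: v0=F3 v1=D4 v2=A4 downbeat M3
bar 4: v0=G3 v1=E4 v2=B4 downbeat M3
bar 5: v0=F3 v1=D4 v2=A4 downbeat M3
bar 6: v0=G3 v1=G4 v2=D5 downbeat P5
  -> R1 @ bar 1 tick 0 v(0, 1): G3/G4 P8 -> E3/E4 P8 similar
  -> R1 @ bar 1 tick 0 v(0, 2): G3/D5 P5 -> E3/B4 P5 similar
  -> R1 @ bar 1 tick 0 v(1, 2): G4/D5 P5 -> E4/B4 P5 similar
  -> R1 @ bar 2 tick 0 v(1, 2): E4/B4 P5 -> F3/C4 P5 similar
  -> R4 @ bar 2 tick 0 v(0, 2): D3/C4 m7 untreated
  -> R7 @ bar 2 tick 0 v(1,): E4->F3 leap 11st
  -> R7 @ bar 2 tick 0 v(2,): B4->C4 leap 11st
  -> R1 @ bar 3 tick 0 v(1, 2): F3/C4 P5 -> D4/A4 P5 similar
  -> R1 @ bar 4 tick 0 v(1, 2): D4/A4 P5 -> E4/B4 P5 similar
  -> R1 @ bar 5 tick 0 v(1, 2): E4/B4 P5 -> D4/A4 P5 similar
  -> R1 @ bar 6 tick 0 v(1, 2): D4/A4 P5 -> G4/D5 P5 similar
  -> R2 @ bar 6 tick 0 v(0, 1): F3/D4 M6 -> G3/G4 P8 similar
  -> R2 @ bar 6 tick 0 v(0, 2): F3/A4 M3 -> G3/D5 P5 similar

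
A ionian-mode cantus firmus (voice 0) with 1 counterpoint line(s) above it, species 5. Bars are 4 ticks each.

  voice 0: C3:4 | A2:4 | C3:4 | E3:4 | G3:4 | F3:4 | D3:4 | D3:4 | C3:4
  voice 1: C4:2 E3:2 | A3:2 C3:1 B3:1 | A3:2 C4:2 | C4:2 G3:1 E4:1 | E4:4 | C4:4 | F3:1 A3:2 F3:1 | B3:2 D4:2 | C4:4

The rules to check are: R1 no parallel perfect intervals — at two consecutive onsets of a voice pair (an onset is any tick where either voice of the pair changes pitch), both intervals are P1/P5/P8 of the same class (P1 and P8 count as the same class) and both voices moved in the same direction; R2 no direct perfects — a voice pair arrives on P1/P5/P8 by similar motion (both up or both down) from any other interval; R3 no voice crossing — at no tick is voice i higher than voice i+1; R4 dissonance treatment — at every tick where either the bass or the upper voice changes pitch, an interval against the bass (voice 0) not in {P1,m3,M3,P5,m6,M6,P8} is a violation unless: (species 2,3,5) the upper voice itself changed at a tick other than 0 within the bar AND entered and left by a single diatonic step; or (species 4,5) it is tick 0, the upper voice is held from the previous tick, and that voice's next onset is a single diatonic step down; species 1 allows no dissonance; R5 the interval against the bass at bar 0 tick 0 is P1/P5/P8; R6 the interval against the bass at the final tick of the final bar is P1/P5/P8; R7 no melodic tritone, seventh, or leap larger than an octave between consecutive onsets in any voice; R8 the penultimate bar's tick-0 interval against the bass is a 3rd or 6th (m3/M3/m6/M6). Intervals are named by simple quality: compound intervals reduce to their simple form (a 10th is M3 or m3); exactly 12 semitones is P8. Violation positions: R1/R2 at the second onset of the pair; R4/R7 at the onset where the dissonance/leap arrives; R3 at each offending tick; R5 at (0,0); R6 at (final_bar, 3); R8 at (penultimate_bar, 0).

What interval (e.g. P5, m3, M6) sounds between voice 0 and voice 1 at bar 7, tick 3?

P8

voice 0=D3 voice 1=D4 -> P8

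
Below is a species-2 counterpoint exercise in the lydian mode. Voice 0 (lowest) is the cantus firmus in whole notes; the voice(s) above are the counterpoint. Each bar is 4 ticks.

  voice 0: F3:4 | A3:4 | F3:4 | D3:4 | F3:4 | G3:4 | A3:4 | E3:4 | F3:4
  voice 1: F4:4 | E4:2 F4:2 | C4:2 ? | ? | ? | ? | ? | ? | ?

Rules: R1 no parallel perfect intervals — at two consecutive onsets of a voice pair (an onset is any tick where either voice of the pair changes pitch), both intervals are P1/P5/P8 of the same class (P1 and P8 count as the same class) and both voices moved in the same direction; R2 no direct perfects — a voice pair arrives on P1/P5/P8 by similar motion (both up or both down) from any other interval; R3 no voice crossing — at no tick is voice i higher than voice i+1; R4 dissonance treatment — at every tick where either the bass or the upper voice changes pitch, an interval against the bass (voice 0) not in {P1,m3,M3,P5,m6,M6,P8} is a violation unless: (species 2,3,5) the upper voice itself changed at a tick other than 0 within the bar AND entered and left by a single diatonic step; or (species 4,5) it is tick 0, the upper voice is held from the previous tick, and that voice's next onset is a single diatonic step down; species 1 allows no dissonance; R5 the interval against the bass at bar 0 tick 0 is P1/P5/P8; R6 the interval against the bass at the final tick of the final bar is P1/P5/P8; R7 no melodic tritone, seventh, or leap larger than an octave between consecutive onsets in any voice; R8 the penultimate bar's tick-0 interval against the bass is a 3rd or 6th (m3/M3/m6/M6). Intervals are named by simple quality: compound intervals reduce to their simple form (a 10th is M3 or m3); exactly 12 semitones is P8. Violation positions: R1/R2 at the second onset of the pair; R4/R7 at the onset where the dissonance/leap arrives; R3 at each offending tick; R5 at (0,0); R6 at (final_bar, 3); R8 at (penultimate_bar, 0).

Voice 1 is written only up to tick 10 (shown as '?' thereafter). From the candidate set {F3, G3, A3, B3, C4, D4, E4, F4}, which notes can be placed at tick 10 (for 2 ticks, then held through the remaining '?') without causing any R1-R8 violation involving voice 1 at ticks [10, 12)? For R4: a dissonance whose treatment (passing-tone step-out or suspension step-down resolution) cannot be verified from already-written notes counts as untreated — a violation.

{A3, C4, D4, F3, F4}

F3: legal
G3: violates R4
A3: legal
B3: violates R4
C4: legal
D4: legal
E4: violates R4
F4: legal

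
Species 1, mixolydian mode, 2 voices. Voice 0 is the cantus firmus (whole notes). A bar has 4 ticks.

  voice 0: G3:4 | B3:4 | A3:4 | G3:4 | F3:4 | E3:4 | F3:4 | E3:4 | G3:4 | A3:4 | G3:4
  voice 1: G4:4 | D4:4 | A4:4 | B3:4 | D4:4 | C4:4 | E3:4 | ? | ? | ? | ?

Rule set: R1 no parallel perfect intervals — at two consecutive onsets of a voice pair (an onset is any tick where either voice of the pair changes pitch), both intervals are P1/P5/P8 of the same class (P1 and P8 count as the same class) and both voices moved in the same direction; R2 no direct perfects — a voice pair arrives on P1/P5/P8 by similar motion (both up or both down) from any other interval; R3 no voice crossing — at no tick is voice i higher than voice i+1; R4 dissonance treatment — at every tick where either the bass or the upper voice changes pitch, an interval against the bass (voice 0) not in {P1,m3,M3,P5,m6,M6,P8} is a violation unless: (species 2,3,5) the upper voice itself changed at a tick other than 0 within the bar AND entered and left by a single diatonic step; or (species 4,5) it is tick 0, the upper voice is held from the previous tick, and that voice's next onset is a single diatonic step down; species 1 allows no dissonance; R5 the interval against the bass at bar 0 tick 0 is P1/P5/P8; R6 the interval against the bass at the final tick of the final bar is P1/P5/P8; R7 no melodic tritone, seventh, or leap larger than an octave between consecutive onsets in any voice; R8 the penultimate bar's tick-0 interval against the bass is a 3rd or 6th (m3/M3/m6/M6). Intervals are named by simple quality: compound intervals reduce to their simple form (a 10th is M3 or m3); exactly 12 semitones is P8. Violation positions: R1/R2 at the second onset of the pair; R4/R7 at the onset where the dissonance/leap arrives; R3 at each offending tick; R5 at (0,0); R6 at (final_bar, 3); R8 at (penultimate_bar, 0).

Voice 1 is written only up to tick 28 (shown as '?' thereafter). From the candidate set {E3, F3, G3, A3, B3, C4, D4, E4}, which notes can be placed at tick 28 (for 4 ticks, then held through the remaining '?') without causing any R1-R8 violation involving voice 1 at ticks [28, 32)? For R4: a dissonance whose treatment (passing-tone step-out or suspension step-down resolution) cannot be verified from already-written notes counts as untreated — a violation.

{B3, C4, E3, E4, G3}

E3: legal
F3: violates R4
G3: legal
A3: violates R4
B3: legal
C4: legal
D4: violates R4,R7
E4: legal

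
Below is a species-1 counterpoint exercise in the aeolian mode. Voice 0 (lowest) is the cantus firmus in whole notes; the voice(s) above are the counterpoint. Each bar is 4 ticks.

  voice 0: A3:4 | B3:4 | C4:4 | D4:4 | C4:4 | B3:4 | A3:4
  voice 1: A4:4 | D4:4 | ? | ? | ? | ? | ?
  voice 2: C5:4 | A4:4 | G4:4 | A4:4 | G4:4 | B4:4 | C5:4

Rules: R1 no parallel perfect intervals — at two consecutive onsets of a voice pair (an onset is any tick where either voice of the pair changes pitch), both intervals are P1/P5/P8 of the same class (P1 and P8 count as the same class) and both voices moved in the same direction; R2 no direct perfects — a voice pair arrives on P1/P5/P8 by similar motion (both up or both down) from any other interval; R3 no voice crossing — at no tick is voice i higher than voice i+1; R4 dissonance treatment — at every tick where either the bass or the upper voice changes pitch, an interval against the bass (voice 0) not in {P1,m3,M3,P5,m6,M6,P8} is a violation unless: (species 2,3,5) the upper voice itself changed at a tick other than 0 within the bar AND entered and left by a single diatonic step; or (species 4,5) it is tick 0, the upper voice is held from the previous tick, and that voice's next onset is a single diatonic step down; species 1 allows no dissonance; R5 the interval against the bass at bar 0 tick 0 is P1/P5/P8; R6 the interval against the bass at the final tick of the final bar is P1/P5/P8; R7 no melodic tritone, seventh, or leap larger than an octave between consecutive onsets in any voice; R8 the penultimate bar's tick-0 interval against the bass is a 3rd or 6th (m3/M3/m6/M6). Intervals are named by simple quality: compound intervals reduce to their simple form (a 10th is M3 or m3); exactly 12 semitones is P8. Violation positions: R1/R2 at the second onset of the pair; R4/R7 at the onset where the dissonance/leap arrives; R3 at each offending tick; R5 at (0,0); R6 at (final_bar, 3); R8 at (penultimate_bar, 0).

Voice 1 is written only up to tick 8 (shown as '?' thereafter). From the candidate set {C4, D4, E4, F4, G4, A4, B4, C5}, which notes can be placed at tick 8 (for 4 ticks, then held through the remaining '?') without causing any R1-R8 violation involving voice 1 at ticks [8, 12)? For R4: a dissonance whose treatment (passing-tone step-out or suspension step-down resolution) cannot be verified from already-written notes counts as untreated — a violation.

{E4}

C4: violates R1
D4: violates R4
E4: legal
F4: violates R4
G4: violates R2
A4: violates R3
B4: violates R3,R4
C5: violates R2,R3,R7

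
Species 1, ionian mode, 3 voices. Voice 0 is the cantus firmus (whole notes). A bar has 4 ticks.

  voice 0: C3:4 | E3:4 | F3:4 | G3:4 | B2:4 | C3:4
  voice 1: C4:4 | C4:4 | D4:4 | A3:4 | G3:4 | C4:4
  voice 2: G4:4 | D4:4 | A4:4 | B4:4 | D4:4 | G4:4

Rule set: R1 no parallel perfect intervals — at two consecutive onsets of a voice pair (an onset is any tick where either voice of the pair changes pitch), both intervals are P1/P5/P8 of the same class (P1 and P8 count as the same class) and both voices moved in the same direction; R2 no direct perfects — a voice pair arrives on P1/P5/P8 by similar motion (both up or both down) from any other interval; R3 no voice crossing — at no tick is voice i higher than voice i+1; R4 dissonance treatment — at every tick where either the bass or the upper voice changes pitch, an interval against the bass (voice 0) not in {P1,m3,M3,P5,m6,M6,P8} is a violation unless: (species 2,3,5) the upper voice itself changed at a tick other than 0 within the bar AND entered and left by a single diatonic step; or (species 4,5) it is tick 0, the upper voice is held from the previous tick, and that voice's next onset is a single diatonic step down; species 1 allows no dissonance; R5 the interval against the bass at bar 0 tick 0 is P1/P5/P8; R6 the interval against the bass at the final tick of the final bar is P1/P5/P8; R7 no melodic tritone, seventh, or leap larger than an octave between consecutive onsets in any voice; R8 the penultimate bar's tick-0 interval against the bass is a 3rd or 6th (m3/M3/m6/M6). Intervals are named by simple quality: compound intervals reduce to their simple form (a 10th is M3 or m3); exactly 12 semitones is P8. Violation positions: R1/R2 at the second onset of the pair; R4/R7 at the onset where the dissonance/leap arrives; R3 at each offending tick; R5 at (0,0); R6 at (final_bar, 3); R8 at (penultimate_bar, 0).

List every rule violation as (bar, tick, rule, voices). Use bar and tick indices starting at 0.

bar 0: v0=C3 v1=C4 v2=G4 downbeat P5
bar 1: v0=E3 v1=C4 v2=D4 downbeat m7
bar 2: v0=F3 v1=D4 v2=A4 downbeat M3
bar 3: v0=G3 v1=A3 v2=B4 downbeat M3
bar 4: v0=B2 v1=G3 v2=D4 downbeat m3
bar 5: v0=C3 v1=C4 v2=G4 downbeat P5
  -> R4 @ bar 1 tick 0 v(0, 2): E3/D4 m7 untreated
  -> R2 @ bar 2 tick 0 v(1, 2): C4/D4 M2 -> D4/A4 P5 similar
  -> R4 @ bar 3 tick 0 v(0, 1): G3/A3 M2 untreated
  -> R2 @ bar 4 tick 0 v(1, 2): A3/B4 M2 -> G3/D4 P5 similar
  -> R1 @ bar 5 tick 0 v(1, 2): G3/D4 P5 -> C4/G4 P5 similar
  -> R2 @ bar 5 tick 0 v(0, 1): B2/G3 m6 -> C3/C4 P8 similar
  -> R2 @ bar 5 tick 0 v(0, 2): B2/D4 m3 -> C3/G4 P5 similar

(1, 0, R4, (0, 2))
(2, 0, R2, (1, 2))
(3, 0, R4, (0, 1))
(4, 0, R2, (1, 2))
(5, 0, R1, (1, 2))
(5, 0, R2, (0, 1))
(5, 0, R2, (0, 2))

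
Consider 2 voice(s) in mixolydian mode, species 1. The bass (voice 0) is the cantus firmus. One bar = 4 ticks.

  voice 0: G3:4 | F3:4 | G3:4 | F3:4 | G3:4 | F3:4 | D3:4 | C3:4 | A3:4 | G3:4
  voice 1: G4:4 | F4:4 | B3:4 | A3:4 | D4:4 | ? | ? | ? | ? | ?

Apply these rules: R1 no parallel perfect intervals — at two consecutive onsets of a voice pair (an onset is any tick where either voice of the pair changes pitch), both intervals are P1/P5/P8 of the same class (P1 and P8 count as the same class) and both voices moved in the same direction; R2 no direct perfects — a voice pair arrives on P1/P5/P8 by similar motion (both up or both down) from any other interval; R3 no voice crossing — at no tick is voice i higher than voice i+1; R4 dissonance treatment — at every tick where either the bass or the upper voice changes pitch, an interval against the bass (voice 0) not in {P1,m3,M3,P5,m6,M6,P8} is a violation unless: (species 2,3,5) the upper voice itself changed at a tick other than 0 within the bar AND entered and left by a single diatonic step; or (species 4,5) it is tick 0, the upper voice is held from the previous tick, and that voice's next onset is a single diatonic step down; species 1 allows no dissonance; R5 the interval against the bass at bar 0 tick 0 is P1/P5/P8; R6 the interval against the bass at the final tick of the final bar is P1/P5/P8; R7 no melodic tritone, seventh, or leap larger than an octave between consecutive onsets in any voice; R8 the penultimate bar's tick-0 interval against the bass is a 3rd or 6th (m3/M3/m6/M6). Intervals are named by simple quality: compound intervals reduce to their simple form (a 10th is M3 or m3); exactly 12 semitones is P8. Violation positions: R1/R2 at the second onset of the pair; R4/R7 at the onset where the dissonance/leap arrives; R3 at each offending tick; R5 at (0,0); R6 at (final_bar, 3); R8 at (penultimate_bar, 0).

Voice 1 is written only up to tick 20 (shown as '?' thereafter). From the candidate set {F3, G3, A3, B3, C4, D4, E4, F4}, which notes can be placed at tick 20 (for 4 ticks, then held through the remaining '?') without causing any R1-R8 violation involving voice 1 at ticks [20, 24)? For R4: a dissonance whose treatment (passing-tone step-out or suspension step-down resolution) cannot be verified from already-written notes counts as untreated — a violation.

{A3, D4, F4}

F3: violates R2
G3: violates R4
A3: legal
B3: violates R4
C4: violates R1
D4: legal
E4: violates R4
F4: legal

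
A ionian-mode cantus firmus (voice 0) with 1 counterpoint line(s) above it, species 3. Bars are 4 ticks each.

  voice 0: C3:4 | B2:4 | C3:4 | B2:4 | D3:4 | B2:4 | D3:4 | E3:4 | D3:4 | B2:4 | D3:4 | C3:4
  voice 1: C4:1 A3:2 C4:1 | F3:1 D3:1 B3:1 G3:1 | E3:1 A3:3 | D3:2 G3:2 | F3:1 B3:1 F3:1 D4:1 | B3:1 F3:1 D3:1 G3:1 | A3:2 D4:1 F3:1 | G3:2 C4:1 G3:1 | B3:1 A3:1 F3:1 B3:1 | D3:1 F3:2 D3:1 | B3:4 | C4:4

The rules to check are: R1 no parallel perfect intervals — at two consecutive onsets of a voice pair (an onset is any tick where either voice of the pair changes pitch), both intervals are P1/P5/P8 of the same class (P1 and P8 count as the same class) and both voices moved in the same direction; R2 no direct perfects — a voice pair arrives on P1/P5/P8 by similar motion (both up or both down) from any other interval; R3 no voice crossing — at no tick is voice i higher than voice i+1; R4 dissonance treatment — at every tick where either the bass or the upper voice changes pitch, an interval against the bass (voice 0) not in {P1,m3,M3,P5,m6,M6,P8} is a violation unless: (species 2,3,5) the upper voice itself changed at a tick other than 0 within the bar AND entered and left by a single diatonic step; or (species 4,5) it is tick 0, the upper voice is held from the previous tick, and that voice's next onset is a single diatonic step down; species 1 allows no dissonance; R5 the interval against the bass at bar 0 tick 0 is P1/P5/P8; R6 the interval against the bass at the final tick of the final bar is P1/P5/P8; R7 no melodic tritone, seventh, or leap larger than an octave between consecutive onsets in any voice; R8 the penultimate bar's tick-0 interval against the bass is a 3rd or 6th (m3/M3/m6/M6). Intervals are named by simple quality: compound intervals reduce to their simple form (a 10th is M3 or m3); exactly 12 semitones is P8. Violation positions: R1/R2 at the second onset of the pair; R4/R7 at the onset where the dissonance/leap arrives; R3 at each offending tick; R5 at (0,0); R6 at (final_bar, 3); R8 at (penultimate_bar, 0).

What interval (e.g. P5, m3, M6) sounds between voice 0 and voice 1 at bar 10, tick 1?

M6

voice 0=D3 voice 1=B3 -> M6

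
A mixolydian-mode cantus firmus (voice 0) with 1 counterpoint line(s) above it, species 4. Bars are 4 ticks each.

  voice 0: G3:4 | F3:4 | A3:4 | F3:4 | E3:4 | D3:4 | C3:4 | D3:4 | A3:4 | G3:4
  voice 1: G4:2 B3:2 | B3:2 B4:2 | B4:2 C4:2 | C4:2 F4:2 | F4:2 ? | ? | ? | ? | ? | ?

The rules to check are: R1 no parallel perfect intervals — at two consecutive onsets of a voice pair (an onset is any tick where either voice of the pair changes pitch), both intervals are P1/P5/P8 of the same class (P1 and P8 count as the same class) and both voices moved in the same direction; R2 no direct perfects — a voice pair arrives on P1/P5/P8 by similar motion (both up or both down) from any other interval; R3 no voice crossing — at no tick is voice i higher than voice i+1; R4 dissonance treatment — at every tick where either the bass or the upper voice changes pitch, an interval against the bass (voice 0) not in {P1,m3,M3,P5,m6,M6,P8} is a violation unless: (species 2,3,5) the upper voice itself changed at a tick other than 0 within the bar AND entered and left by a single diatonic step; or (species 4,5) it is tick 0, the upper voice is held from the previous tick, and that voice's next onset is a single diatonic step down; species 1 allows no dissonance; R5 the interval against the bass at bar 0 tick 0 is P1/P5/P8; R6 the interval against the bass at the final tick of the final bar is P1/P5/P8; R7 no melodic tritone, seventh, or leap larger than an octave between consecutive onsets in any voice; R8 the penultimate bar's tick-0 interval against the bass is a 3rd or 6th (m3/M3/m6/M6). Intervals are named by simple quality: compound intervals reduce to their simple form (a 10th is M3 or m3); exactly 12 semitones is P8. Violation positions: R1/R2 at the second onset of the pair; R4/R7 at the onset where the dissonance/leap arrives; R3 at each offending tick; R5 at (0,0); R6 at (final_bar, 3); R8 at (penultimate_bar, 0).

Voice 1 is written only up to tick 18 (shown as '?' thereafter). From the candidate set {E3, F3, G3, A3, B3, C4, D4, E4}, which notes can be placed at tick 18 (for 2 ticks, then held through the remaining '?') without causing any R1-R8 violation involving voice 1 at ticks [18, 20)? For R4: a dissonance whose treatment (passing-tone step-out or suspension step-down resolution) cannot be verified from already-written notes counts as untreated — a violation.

{C4, E4}

E3: violates R7
F3: violates R4
G3: violates R7
A3: violates R4
B3: violates R7
C4: legal
D4: violates R4
E4: legal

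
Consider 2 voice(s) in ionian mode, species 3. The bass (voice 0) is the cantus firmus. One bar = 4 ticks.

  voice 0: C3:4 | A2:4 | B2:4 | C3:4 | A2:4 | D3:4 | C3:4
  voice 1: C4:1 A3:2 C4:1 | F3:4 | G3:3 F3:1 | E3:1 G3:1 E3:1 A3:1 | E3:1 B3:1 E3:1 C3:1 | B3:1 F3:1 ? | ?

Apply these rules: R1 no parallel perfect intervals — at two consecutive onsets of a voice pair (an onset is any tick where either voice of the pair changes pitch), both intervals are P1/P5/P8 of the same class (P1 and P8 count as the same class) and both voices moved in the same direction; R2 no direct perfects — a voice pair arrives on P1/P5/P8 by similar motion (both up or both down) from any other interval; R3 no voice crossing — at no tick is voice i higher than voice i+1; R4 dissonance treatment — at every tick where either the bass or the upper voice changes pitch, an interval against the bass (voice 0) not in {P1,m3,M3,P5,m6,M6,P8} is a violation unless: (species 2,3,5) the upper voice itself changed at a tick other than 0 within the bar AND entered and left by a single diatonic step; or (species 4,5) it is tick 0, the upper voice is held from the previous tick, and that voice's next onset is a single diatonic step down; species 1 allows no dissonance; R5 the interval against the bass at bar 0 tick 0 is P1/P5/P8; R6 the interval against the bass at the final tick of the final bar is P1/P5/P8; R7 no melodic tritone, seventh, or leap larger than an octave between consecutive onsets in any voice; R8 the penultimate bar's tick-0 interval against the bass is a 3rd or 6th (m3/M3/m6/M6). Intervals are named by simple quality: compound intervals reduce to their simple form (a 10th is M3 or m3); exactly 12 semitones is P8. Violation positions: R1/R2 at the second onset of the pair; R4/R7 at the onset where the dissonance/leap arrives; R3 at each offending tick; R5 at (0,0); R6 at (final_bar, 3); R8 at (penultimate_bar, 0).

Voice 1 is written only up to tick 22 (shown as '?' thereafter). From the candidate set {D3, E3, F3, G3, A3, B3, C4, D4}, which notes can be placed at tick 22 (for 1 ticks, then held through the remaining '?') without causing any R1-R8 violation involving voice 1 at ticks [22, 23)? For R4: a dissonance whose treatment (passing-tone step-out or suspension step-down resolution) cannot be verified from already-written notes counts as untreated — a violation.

{A3, D3, D4, F3}

D3: legal
E3: violates R4
F3: legal
G3: violates R4
A3: legal
B3: violates R7
C4: violates R4
D4: legal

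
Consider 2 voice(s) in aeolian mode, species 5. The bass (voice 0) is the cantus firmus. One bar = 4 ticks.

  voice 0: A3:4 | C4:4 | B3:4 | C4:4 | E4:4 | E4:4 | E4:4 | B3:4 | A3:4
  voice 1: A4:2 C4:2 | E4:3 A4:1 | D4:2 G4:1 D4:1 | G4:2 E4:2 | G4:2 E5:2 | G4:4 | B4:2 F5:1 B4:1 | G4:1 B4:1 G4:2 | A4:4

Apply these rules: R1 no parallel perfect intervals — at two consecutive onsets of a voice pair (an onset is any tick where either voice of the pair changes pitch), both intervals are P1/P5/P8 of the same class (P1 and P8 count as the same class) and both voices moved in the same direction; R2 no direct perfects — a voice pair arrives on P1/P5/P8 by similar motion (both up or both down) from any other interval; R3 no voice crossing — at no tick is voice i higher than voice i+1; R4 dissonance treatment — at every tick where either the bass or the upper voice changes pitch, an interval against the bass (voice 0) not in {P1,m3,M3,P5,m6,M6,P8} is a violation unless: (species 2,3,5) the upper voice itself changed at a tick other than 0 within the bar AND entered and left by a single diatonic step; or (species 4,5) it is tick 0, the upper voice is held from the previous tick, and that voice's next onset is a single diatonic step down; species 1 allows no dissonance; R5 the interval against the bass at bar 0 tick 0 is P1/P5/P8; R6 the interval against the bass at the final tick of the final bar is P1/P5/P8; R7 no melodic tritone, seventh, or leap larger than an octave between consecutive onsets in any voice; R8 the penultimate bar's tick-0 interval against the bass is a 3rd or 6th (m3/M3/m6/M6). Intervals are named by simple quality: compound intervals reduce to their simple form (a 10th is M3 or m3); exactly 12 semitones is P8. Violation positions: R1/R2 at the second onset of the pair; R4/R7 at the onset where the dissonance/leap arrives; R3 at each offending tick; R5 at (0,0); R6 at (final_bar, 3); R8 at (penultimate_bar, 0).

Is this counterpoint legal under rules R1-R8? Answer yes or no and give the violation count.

No (4 violations)

bar 0: v0=A3 v1=A4 (P8)
bar 1: v0=C4 v1=E4 (M3)
bar 2: v0=B3 v1=D4 (m3)
bar 3: v0=C4 v1=G4 (P5)
bar 4: v0=E4 v1=G4 (m3)
bar 5: v0=E4 v1=G4 (m3)
bar 6: v0=E4 v1=B4 (P5)
bar 7: v0=B3 v1=G4 (m6)
bar 8: v0=A3 v1=A4 (P8)
  R2 @ bar3.0: B3/D4 m3 -> C4/G4 P5 similar
  R4 @ bar6.2: E4/F5 m2 untreated
  R7 @ bar6.2: B4->F5 leap 6st
  R7 @ bar6.3: F5->B4 leap 6st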